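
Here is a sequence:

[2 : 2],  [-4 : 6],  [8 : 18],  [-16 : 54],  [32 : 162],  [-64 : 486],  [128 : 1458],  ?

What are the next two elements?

[-256 : 4374], [512 : 13122]

First coordinate: ×(-2) each step; 2, -4, 8, -16, 32, -64, 128 → -256 → 512.
Second coordinate goes 2, 6, 18, 54, 162, 486, 1458 → 4374 → 13122 (×3 each step).
Putting the parts together: [-256 : 4374] and then [512 : 13122].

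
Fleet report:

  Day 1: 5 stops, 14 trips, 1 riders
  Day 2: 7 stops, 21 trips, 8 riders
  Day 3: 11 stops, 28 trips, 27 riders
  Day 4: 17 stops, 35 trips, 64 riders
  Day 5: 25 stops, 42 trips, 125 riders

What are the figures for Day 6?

Stops: differences are 2, 4, 6, … (increasing by 2 each time); 5, 7, 11, 17, 25 → 35.
For the trips, +7 each step: 14, 21, 28, 35, 42 → 49.
Riders — perfect cubes: 1³, 2³, 3³, …: 1, 8, 27, 64, 125 → 216.
So the next record is 35 stops, 49 trips, 216 riders.

35 stops, 49 trips, 216 riders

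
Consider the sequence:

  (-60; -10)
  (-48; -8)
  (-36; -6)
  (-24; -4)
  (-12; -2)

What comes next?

(0; 0)

For the first component, +12 each step: -60, -48, -36, -24, -12 → 0.
Second component — +2 each step: -10, -8, -6, -4, -2 → 0.
So the next pair is (0; 0).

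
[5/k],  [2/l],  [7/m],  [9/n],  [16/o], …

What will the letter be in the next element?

p

Letter: k, l, m, n, o → p (letters move forward 1 place in the alphabet).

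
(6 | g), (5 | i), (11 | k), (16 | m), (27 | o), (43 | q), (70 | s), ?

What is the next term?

First entry — each term is the sum of the two before it: 6, 5, 11, 16, 27, 43, 70 → 113.
Letter: g, i, k, m, o, q, s → u (letters move forward 2 places in the alphabet).
Combining the parts gives (113 | u).

(113 | u)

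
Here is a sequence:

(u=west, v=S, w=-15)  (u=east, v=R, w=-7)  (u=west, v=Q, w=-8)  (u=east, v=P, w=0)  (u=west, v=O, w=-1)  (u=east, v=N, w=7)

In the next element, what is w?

6

W — alternating steps +8, −1, +8, −1, …: -15, -7, -8, 0, -1, 7 → 6.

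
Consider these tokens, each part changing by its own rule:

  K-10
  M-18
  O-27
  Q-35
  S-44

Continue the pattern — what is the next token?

U-52

Letter — letters move forward 2 places in the alphabet: K, M, O, Q, S → U.
Second component — alternating steps +8, +9, +8, +9, …: 10, 18, 27, 35, 44 → 52.
Putting it together: U-52.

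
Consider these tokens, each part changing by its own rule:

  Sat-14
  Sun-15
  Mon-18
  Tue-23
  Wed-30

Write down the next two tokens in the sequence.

Day: runs through the weekdays Mon→Sun; Sat, Sun, Mon, Tue, Wed → Thu → Fri.
Second component goes 14, 15, 18, 23, 30 → 39 → 50 (differences are 1, 3, 5, … (increasing by 2 each time)).
So the next two tokens are Thu-39 and Fri-50.

Thu-39 then Fri-50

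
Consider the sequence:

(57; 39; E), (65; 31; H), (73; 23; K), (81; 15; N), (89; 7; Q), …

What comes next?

(97; -1; T)

For the first slot, +8 each step: 57, 65, 73, 81, 89 → 97.
Second slot goes 39, 31, 23, 15, 7 → -1 (together with the first slot always sums to 96).
Letter — letters move forward 3 places in the alphabet: E, H, K, N, Q → T.
So the next tuple is (97; -1; T).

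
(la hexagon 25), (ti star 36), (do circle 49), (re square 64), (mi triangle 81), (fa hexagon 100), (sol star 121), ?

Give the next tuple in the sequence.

Note: la, ti, do, re, mi, fa, sol → la (runs through the solfège scale do→ti).
Shape: hexagon, star, circle, square, triangle, hexagon, star → circle (repeats hexagon → star → circle → square → triangle).
For the third entry, perfect squares: 5², 6², 7², …: 25, 36, 49, 64, 81, 100, 121 → 144.
Putting it together: (la circle 144).

(la circle 144)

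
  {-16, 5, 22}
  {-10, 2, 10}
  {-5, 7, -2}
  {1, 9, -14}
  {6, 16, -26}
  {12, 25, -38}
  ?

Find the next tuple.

For the first component, alternating steps +6, +5, +6, +5, …: -16, -10, -5, 1, 6, 12 → 17.
Second component goes 5, 2, 7, 9, 16, 25 → 41 (each term is the sum of the two before it).
Third component: −12 each step, so 22, 10, -2, -14, -26, -38 → -50.
Combining the parts gives {17, 41, -50}.

{17, 41, -50}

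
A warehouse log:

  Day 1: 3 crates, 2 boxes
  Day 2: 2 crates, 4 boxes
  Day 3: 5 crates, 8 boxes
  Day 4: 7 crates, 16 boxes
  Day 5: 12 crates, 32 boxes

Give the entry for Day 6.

19 crates, 64 boxes

For the crates, each term is the sum of the two before it: 3, 2, 5, 7, 12 → 19.
Boxes: ×2 each step, so 2, 4, 8, 16, 32 → 64.
So the next row is 19 crates, 64 boxes.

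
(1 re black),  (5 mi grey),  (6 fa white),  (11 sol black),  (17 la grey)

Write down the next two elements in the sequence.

First entry — each term is the sum of the two before it: 1, 5, 6, 11, 17 → 28 → 45.
Note — runs through the solfège scale do→ti: re, mi, fa, sol, la → ti → do.
For the shade, repeats black → grey → white: black, grey, white, black, grey → white → black.
So the next two elements are (28 ti white) and (45 do black).

(28 ti white), (45 do black)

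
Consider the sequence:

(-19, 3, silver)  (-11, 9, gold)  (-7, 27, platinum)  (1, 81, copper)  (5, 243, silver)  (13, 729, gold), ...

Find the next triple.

(17, 2187, platinum)

First part: -19, -11, -7, 1, 5, 13 → 17 (alternating steps +8, +4, +8, +4, …).
Second part — ×3 each step: 3, 9, 27, 81, 243, 729 → 2187.
Metal — repeats silver → gold → platinum → copper: silver, gold, platinum, copper, silver, gold → platinum.
So the next triple is (17, 2187, platinum).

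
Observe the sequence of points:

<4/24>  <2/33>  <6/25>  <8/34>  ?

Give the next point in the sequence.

First component goes 4, 2, 6, 8 → 14 (each term is the sum of the two before it).
Second component goes 24, 33, 25, 34 → 26 (alternating steps +9, −8, +9, −8, …).
Putting it together: <14/26>.

<14/26>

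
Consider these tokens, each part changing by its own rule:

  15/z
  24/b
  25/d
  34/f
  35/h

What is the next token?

First component: alternating steps +9, +1, +9, +1, …, so 15, 24, 25, 34, 35 → 44.
Letter: letters move forward 2 places in the alphabet, wrapping Z→A; z, b, d, f, h → j.
Combining the parts gives 44/j.

44/j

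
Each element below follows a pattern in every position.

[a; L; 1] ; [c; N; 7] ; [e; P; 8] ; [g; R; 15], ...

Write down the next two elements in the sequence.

First letter: letters move forward 2 places in the alphabet, so a, c, e, g → i → k.
Second letter: L, N, P, R → T → V (letters move forward 2 places in the alphabet).
Third component: 1, 7, 8, 15 → 23 → 38 (each term is the sum of the two before it).
So the next two elements are [i; T; 23] and [k; V; 38].

[i; T; 23], [k; V; 38]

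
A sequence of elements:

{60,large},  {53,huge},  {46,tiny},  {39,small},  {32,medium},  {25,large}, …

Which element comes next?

{18,huge}

First coordinate goes 60, 53, 46, 39, 32, 25 → 18 (−7 each step).
For the size, repeats large → huge → tiny → small → medium: large, huge, tiny, small, medium, large → huge.
Combining the parts gives {18,huge}.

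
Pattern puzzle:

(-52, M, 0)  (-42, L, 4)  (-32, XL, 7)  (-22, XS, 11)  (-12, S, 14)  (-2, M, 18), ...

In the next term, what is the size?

First entry — +10 each step: -52, -42, -32, -22, -12, -2 → 8.
Size: repeats M → L → XL → XS → S, so M, L, XL, XS, S, M → L.
Third entry: alternating steps +4, +3, +4, +3, …, so 0, 4, 7, 11, 14, 18 → 21.

L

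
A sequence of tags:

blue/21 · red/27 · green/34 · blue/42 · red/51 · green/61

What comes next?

blue/72

Colour: blue, red, green, blue, red, green → blue (repeats blue → red → green).
Second component: differences are 6, 7, 8, … (increasing by 1 each time); 21, 27, 34, 42, 51, 61 → 72.
Combining the parts gives blue/72.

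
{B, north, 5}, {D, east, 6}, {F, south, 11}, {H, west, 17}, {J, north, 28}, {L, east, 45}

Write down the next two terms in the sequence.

Letter goes B, D, F, H, J, L → N → P (letters move forward 2 places in the alphabet).
Direction: north, east, south, west, north, east → south → west (repeats north → east → south → west).
Third value: 5, 6, 11, 17, 28, 45 → 73 → 118 (each term is the sum of the two before it).
Putting the parts together: {N, south, 73} and then {P, west, 118}.

{N, south, 73}, {P, west, 118}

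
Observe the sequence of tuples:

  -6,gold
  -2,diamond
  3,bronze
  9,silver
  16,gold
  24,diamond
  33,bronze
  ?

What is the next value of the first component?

43

First component: -6, -2, 3, 9, 16, 24, 33 → 43 (differences are 4, 5, 6, … (increasing by 1 each time)).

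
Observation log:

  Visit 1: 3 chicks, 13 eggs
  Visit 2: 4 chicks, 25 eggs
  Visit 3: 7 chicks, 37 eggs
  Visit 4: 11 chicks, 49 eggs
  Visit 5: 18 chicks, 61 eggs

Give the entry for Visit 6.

29 chicks, 73 eggs

Chicks — each term is the sum of the two before it: 3, 4, 7, 11, 18 → 29.
For the eggs, +12 each step: 13, 25, 37, 49, 61 → 73.
Combining the parts gives 29 chicks, 73 eggs.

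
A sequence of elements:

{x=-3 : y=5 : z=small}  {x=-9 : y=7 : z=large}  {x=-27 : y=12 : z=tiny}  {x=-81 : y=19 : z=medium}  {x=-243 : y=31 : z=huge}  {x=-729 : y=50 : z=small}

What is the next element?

{x=-2187 : y=81 : z=large}

X: -3, -9, -27, -81, -243, -729 → -2187 (×3 each step).
Y: each term is the sum of the two before it, so 5, 7, 12, 19, 31, 50 → 81.
Z: repeats small → large → tiny → medium → huge, so small, large, tiny, medium, huge, small → large.
Putting it together: {x=-2187 : y=81 : z=large}.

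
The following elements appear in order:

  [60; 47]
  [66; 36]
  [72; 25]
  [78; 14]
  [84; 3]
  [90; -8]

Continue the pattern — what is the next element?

[96; -19]

First component goes 60, 66, 72, 78, 84, 90 → 96 (+6 each step).
Second component: −11 each step; 47, 36, 25, 14, 3, -8 → -19.
Combining the parts gives [96; -19].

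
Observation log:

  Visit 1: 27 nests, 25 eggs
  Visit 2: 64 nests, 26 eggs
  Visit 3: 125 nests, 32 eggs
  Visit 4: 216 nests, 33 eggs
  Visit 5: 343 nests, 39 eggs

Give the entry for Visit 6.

512 nests, 40 eggs

Nests goes 27, 64, 125, 216, 343 → 512 (perfect cubes: 3³, 4³, 5³, …).
Eggs: 25, 26, 32, 33, 39 → 40 (alternating steps +1, +6, +1, +6, …).
So the next line is 512 nests, 40 eggs.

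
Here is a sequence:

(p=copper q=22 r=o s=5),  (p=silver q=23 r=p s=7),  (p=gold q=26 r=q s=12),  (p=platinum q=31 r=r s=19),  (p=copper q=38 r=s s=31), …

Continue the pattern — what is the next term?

P: repeats copper → silver → gold → platinum, so copper, silver, gold, platinum, copper → silver.
Q: differences are 1, 3, 5, … (increasing by 2 each time), so 22, 23, 26, 31, 38 → 47.
R: letters move forward 1 place in the alphabet; o, p, q, r, s → t.
S: each term is the sum of the two before it, so 5, 7, 12, 19, 31 → 50.
Combining the parts gives (p=silver q=47 r=t s=50).

(p=silver q=47 r=t s=50)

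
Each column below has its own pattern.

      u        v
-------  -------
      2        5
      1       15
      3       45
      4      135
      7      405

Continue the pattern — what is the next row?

11  1215

Column u — each term is the sum of the two before it: 2, 1, 3, 4, 7 → 11.
Column v: ×3 each step, so 5, 15, 45, 135, 405 → 1215.
Putting it together: 11  1215.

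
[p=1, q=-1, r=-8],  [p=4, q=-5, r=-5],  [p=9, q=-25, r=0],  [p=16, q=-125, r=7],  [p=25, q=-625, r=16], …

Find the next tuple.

P — perfect squares: 1², 2², 3², …: 1, 4, 9, 16, 25 → 36.
Q: ×5 each step, so -1, -5, -25, -125, -625 → -3125.
For the r, always 9 less than the p: -8, -5, 0, 7, 16 → 27.
Putting it together: [p=36, q=-3125, r=27].

[p=36, q=-3125, r=27]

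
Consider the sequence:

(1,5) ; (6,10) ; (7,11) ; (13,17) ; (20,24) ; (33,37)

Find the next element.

(53,57)

For the first value, each term is the sum of the two before it: 1, 6, 7, 13, 20, 33 → 53.
Second value — always 4 more than the first value: 5, 10, 11, 17, 24, 37 → 57.
Putting it together: (53,57).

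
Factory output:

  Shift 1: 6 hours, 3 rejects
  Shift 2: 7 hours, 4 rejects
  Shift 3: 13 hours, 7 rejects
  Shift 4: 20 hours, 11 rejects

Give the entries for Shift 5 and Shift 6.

Hours — each term is the sum of the two before it: 6, 7, 13, 20 → 33 → 53.
Rejects: each term is the sum of the two before it; 3, 4, 7, 11 → 18 → 29.
So the next two lines are 33 hours, 18 rejects and 53 hours, 29 rejects.

33 hours, 18 rejects; 53 hours, 29 rejects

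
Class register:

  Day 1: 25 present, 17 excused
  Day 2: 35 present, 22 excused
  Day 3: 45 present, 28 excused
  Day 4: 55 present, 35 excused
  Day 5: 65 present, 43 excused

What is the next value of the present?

Present: +10 each step, so 25, 35, 45, 55, 65 → 75.
Excused — differences are 5, 6, 7, … (increasing by 1 each time): 17, 22, 28, 35, 43 → 52.

75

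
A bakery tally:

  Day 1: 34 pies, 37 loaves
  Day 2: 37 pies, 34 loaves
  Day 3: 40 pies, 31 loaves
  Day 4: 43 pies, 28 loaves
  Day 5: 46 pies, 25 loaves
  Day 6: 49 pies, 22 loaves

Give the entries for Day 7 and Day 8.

52 pies, 19 loaves; 55 pies, 16 loaves

Pies: 34, 37, 40, 43, 46, 49 → 52 → 55 (+3 each step).
Loaves: −3 each step, so 37, 34, 31, 28, 25, 22 → 19 → 16.
So the next two lines are 52 pies, 19 loaves and 55 pies, 16 loaves.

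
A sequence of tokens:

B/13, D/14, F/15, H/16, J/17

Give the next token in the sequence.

L/18

Letter: letters move forward 2 places in the alphabet, so B, D, F, H, J → L.
Second component: +1 each step, so 13, 14, 15, 16, 17 → 18.
Putting it together: L/18.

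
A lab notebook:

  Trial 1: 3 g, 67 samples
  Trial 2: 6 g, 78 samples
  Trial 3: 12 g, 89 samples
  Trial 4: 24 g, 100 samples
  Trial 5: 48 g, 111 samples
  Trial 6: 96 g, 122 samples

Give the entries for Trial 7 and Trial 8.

192 g, 133 samples; 384 g, 144 samples

G: ×2 each step, so 3, 6, 12, 24, 48, 96 → 192 → 384.
For the samples, +11 each step: 67, 78, 89, 100, 111, 122 → 133 → 144.
So the next two rows are 192 g, 133 samples and 384 g, 144 samples.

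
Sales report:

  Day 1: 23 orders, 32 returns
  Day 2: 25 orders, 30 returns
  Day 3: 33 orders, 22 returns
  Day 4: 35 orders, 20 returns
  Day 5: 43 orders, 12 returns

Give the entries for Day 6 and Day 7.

45 orders, 10 returns; 53 orders, 2 returns

Orders — alternating steps +2, +8, +2, +8, …: 23, 25, 33, 35, 43 → 45 → 53.
Returns — together with the orders always sums to 55: 32, 30, 22, 20, 12 → 10 → 2.
So the next two rows are 45 orders, 10 returns and 53 orders, 2 returns.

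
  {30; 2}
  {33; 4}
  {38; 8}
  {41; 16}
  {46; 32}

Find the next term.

First entry — alternating steps +3, +5, +3, +5, …: 30, 33, 38, 41, 46 → 49.
Second entry goes 2, 4, 8, 16, 32 → 64 (×2 each step).
Putting it together: {49; 64}.

{49; 64}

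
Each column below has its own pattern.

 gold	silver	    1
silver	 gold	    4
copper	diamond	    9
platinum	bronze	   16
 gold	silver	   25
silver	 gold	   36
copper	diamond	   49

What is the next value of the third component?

64

Third component — perfect squares: 1², 2², 3², …: 1, 4, 9, 16, 25, 36, 49 → 64.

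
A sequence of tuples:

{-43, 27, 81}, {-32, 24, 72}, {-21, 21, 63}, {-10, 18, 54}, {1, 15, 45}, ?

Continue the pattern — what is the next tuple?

First component goes -43, -32, -21, -10, 1 → 12 (+11 each step).
Second component: −3 each step; 27, 24, 21, 18, 15 → 12.
Third component: 81, 72, 63, 54, 45 → 36 (always 3 × the second component).
Combining the parts gives {12, 12, 36}.

{12, 12, 36}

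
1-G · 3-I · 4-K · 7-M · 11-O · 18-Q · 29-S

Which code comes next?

First component: each term is the sum of the two before it; 1, 3, 4, 7, 11, 18, 29 → 47.
Letter: letters move forward 2 places in the alphabet; G, I, K, M, O, Q, S → U.
Combining the parts gives 47-U.

47-U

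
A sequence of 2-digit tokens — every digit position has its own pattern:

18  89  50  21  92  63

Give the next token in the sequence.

First digit — −3 each step, mod 10: 1, 8, 5, 2, 9, 6 → 3.
Second digit: +1 each step, mod 10, so 8, 9, 0, 1, 2, 3 → 4.
Combining the parts gives 34.

34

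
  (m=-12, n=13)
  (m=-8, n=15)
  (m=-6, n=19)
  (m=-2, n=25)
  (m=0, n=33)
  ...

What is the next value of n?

43

M: -12, -8, -6, -2, 0 → 4 (alternating steps +4, +2, +4, +2, …).
N: differences are 2, 4, 6, … (increasing by 2 each time); 13, 15, 19, 25, 33 → 43.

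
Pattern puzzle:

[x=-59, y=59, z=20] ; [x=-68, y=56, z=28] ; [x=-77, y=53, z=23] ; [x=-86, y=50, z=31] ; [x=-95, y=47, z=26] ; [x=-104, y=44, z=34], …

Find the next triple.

X — −9 each step: -59, -68, -77, -86, -95, -104 → -113.
Y — −3 each step: 59, 56, 53, 50, 47, 44 → 41.
Z: alternating steps +8, −5, +8, −5, …, so 20, 28, 23, 31, 26, 34 → 29.
Putting it together: [x=-113, y=41, z=29].

[x=-113, y=41, z=29]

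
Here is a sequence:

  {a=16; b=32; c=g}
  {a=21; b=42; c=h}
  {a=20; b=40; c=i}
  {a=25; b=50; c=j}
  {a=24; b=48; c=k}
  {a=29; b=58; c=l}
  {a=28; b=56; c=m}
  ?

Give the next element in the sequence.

{a=33; b=66; c=n}

A — alternating steps +5, −1, +5, −1, …: 16, 21, 20, 25, 24, 29, 28 → 33.
B: always 2 × the a; 32, 42, 40, 50, 48, 58, 56 → 66.
C: g, h, i, j, k, l, m → n (letters move forward 1 place in the alphabet).
So the next element is {a=33; b=66; c=n}.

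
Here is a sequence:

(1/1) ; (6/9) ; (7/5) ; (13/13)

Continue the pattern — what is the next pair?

(20/9)

First slot: each term is the sum of the two before it; 1, 6, 7, 13 → 20.
Second slot — alternating steps +8, −4, +8, −4, …: 1, 9, 5, 13 → 9.
So the next pair is (20/9).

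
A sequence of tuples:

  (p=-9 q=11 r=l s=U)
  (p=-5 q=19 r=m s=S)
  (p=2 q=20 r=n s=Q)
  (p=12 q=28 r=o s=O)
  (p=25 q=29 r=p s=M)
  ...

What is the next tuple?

(p=41 q=37 r=q s=K)

For the p, differences are 4, 7, 10, … (increasing by 3 each time): -9, -5, 2, 12, 25 → 41.
Q goes 11, 19, 20, 28, 29 → 37 (alternating steps +8, +1, +8, +1, …).
R goes l, m, n, o, p → q (letters move forward 1 place in the alphabet).
S: letters move back 2 places in the alphabet, so U, S, Q, O, M → K.
Putting it together: (p=41 q=37 r=q s=K).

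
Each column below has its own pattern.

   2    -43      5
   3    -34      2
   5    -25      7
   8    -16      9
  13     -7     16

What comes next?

For the first component, each term is the sum of the two before it: 2, 3, 5, 8, 13 → 21.
Second component: +9 each step, so -43, -34, -25, -16, -7 → 2.
Third component goes 5, 2, 7, 9, 16 → 25 (each term is the sum of the two before it).
Putting it together: 21  2  25.

21  2  25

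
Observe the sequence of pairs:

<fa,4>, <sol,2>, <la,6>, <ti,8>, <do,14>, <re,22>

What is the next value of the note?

mi

For the note, runs through the solfège scale do→ti: fa, sol, la, ti, do, re → mi.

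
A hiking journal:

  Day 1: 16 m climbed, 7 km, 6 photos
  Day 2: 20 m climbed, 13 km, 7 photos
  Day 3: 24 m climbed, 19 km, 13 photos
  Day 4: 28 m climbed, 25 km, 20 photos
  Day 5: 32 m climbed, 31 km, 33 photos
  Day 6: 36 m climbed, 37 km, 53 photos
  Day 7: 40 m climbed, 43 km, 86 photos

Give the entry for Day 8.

M climbed goes 16, 20, 24, 28, 32, 36, 40 → 44 (+4 each step).
For the km, +6 each step: 7, 13, 19, 25, 31, 37, 43 → 49.
Photos: 6, 7, 13, 20, 33, 53, 86 → 139 (each term is the sum of the two before it).
So the next line is 44 m climbed, 49 km, 139 photos.

44 m climbed, 49 km, 139 photos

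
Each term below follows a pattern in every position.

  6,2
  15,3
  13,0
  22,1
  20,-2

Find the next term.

First slot: alternating steps +9, −2, +9, −2, …; 6, 15, 13, 22, 20 → 29.
Second slot goes 2, 3, 0, 1, -2 → -1 (alternating steps +1, −3, +1, −3, …).
Putting it together: 29,-1.

29,-1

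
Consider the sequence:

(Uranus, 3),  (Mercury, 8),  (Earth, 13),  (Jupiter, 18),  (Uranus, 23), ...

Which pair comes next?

Planet: repeats Uranus → Mercury → Earth → Jupiter; Uranus, Mercury, Earth, Jupiter, Uranus → Mercury.
Second coordinate: +5 each step; 3, 8, 13, 18, 23 → 28.
Putting it together: (Mercury, 28).

(Mercury, 28)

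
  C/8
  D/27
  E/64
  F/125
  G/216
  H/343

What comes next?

I/512

Letter: C, D, E, F, G, H → I (letters move forward 1 place in the alphabet).
Second component: perfect cubes: 2³, 3³, 4³, …, so 8, 27, 64, 125, 216, 343 → 512.
Combining the parts gives I/512.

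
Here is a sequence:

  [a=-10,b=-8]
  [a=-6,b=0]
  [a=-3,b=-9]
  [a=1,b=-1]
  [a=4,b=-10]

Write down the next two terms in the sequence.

[a=8,b=-2], [a=11,b=-11]

A goes -10, -6, -3, 1, 4 → 8 → 11 (alternating steps +4, +3, +4, +3, …).
B — alternating steps +8, −9, +8, −9, …: -8, 0, -9, -1, -10 → -2 → -11.
Putting the parts together: [a=8,b=-2] and then [a=11,b=-11].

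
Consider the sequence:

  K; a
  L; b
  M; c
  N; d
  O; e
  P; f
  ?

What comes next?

For the first letter, letters move forward 1 place in the alphabet: K, L, M, N, O, P → Q.
Second letter: a, b, c, d, e, f → g (letters move forward 1 place in the alphabet).
So the next point is Q; g.

Q; g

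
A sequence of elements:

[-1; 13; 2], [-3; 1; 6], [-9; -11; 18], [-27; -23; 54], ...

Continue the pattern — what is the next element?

First entry: ×3 each step, so -1, -3, -9, -27 → -81.
Second entry: 13, 1, -11, -23 → -35 (−12 each step).
Third entry: ×3 each step, so 2, 6, 18, 54 → 162.
So the next element is [-81; -35; 162].

[-81; -35; 162]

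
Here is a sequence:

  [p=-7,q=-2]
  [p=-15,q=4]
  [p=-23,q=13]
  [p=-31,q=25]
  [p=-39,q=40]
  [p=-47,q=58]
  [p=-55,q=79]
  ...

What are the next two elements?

P: −8 each step; -7, -15, -23, -31, -39, -47, -55 → -63 → -71.
Q goes -2, 4, 13, 25, 40, 58, 79 → 103 → 130 (differences are 6, 9, 12, … (increasing by 3 each time)).
Putting the parts together: [p=-63,q=103] and then [p=-71,q=130].

[p=-63,q=103], [p=-71,q=130]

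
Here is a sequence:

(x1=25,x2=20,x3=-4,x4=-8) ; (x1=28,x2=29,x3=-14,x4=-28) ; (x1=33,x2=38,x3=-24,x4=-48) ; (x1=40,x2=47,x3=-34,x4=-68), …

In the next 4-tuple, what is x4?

-88

X1: differences are 3, 5, 7, … (increasing by 2 each time), so 25, 28, 33, 40 → 49.
X2: +9 each step; 20, 29, 38, 47 → 56.
X3: −10 each step; -4, -14, -24, -34 → -44.
X4: always 2 × the x3, so -8, -28, -48, -68 → -88.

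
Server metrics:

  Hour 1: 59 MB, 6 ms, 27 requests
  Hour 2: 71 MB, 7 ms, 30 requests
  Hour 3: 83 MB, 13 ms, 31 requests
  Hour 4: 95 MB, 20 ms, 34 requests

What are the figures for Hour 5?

MB: 59, 71, 83, 95 → 107 (+12 each step).
Ms goes 6, 7, 13, 20 → 33 (each term is the sum of the two before it).
For the requests, alternating steps +3, +1, +3, +1, …: 27, 30, 31, 34 → 35.
Putting it together: 107 MB, 33 ms, 35 requests.

107 MB, 33 ms, 35 requests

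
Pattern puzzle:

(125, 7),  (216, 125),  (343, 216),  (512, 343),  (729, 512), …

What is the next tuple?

First entry — perfect cubes: 5³, 6³, 7³, …: 125, 216, 343, 512, 729 → 1000.
For the second entry, always the previous value of the first entry: 7, 125, 216, 343, 512 → 729.
So the next tuple is (1000, 729).

(1000, 729)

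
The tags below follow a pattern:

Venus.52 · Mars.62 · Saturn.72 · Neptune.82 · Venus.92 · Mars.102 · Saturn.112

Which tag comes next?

Neptune.122

Planet — repeats Venus → Mars → Saturn → Neptune: Venus, Mars, Saturn, Neptune, Venus, Mars, Saturn → Neptune.
Second component: +10 each step, so 52, 62, 72, 82, 92, 102, 112 → 122.
Combining the parts gives Neptune.122.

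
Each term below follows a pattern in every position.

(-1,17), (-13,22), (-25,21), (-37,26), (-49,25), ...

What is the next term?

(-61,30)

First value: −12 each step, so -1, -13, -25, -37, -49 → -61.
Second value: 17, 22, 21, 26, 25 → 30 (alternating steps +5, −1, +5, −1, …).
Combining the parts gives (-61,30).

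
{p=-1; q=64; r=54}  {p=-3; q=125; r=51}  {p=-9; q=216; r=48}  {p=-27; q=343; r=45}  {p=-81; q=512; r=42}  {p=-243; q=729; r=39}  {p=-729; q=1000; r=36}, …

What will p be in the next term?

For the p, ×3 each step: -1, -3, -9, -27, -81, -243, -729 → -2187.
Q: 64, 125, 216, 343, 512, 729, 1000 → 1331 (perfect cubes: 4³, 5³, 6³, …).
R: −3 each step; 54, 51, 48, 45, 42, 39, 36 → 33.

-2187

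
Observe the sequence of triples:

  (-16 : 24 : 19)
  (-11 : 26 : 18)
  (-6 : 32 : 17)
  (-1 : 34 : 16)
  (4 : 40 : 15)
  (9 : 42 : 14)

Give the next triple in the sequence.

(14 : 48 : 13)

First slot — +5 each step: -16, -11, -6, -1, 4, 9 → 14.
Second slot: alternating steps +2, +6, +2, +6, …; 24, 26, 32, 34, 40, 42 → 48.
Third slot goes 19, 18, 17, 16, 15, 14 → 13 (−1 each step).
Putting it together: (14 : 48 : 13).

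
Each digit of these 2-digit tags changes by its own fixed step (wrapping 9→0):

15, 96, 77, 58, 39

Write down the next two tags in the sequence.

10 then 91

First digit — −2 each step, mod 10: 1, 9, 7, 5, 3 → 1 → 9.
Second digit: 5, 6, 7, 8, 9 → 0 → 1 (+1 each step, mod 10).
So the next two tags are 10 and 91.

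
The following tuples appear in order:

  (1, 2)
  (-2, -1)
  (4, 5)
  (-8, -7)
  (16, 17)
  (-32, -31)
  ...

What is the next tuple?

For the first coordinate, ×(-2) each step: 1, -2, 4, -8, 16, -32 → 64.
Second coordinate: always 1 more than the first coordinate, so 2, -1, 5, -7, 17, -31 → 65.
Putting it together: (64, 65).

(64, 65)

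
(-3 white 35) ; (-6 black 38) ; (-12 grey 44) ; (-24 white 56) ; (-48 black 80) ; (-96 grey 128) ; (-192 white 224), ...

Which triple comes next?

(-384 black 416)

First entry goes -3, -6, -12, -24, -48, -96, -192 → -384 (×2 each step).
Shade: repeats white → black → grey; white, black, grey, white, black, grey, white → black.
Third entry goes 35, 38, 44, 56, 80, 128, 224 → 416 (together with the first entry always sums to 32).
Combining the parts gives (-384 black 416).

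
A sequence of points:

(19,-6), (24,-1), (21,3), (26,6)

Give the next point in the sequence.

(23,8)

First entry: alternating steps +5, −3, +5, −3, …; 19, 24, 21, 26 → 23.
Second entry: -6, -1, 3, 6 → 8 (differences are 5, 4, 3, … (decreasing by 1 each time)).
Putting it together: (23,8).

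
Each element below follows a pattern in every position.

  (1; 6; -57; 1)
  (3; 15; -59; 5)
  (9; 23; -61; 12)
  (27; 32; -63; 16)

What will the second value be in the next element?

40

Second value: alternating steps +9, +8, +9, +8, …; 6, 15, 23, 32 → 40.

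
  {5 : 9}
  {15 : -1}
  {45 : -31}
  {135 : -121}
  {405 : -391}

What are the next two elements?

First value: ×3 each step, so 5, 15, 45, 135, 405 → 1215 → 3645.
Second value: 9, -1, -31, -121, -391 → -1201 → -3631 (together with the first value always sums to 14).
Putting the parts together: {1215 : -1201} and then {3645 : -3631}.

{1215 : -1201}, {3645 : -3631}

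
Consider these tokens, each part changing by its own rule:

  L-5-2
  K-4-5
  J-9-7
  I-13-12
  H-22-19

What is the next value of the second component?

Second component: 5, 4, 9, 13, 22 → 35 (each term is the sum of the two before it).

35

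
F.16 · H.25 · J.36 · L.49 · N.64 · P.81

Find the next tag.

R.100

Letter: F, H, J, L, N, P → R (letters move forward 2 places in the alphabet).
For the second component, perfect squares: 4², 5², 6², …: 16, 25, 36, 49, 64, 81 → 100.
So the next tag is R.100.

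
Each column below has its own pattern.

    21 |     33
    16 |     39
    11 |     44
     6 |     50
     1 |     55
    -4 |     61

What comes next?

-9  66

First component: 21, 16, 11, 6, 1, -4 → -9 (−5 each step).
Second component: alternating steps +6, +5, +6, +5, …, so 33, 39, 44, 50, 55, 61 → 66.
So the next row is -9  66.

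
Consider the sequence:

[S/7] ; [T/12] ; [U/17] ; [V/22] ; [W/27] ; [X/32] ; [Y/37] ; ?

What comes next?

Letter: S, T, U, V, W, X, Y → Z (letters move forward 1 place in the alphabet).
For the second part, +5 each step: 7, 12, 17, 22, 27, 32, 37 → 42.
Combining the parts gives [Z/42].

[Z/42]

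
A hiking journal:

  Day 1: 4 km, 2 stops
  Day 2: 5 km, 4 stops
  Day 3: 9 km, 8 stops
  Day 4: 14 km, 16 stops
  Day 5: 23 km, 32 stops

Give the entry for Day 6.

Km: each term is the sum of the two before it, so 4, 5, 9, 14, 23 → 37.
Stops — ×2 each step: 2, 4, 8, 16, 32 → 64.
Combining the parts gives 37 km, 64 stops.

37 km, 64 stops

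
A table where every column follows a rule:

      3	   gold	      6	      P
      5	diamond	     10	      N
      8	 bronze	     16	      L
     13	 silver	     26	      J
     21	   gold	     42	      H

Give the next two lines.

First component: each term is the sum of the two before it, so 3, 5, 8, 13, 21 → 34 → 55.
Rank: repeats gold → diamond → bronze → silver; gold, diamond, bronze, silver, gold → diamond → bronze.
Third component: always 2 × the first component, so 6, 10, 16, 26, 42 → 68 → 110.
For the letter, letters move back 2 places in the alphabet: P, N, L, J, H → F → D.
Putting the parts together: 34  diamond  68  F and then 55  bronze  110  D.

34  diamond  68  F; 55  bronze  110  D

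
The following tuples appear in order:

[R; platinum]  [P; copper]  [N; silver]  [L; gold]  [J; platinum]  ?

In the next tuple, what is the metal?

For the metal, repeats platinum → copper → silver → gold: platinum, copper, silver, gold, platinum → copper.

copper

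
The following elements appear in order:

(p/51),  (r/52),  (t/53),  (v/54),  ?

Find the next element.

Letter: letters move forward 2 places in the alphabet, so p, r, t, v → x.
Second value: +1 each step, so 51, 52, 53, 54 → 55.
Combining the parts gives (x/55).

(x/55)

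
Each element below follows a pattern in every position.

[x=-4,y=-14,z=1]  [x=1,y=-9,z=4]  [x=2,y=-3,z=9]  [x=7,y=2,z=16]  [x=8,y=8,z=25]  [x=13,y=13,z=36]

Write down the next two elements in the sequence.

[x=14,y=19,z=49], [x=19,y=24,z=64]

X — alternating steps +5, +1, +5, +1, …: -4, 1, 2, 7, 8, 13 → 14 → 19.
For the y, alternating steps +5, +6, +5, +6, …: -14, -9, -3, 2, 8, 13 → 19 → 24.
Z: 1, 4, 9, 16, 25, 36 → 49 → 64 (perfect squares: 1², 2², 3², …).
So the next two elements are [x=14,y=19,z=49] and [x=19,y=24,z=64].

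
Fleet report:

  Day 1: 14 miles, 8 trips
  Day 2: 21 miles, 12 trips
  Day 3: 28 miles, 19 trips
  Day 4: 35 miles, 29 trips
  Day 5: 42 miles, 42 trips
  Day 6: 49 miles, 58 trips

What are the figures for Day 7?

For the miles, +7 each step: 14, 21, 28, 35, 42, 49 → 56.
For the trips, differences are 4, 7, 10, … (increasing by 3 each time): 8, 12, 19, 29, 42, 58 → 77.
Putting it together: 56 miles, 77 trips.

56 miles, 77 trips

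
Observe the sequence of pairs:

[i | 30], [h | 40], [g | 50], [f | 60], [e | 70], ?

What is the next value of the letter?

Letter: letters move back 1 place in the alphabet, so i, h, g, f, e → d.

d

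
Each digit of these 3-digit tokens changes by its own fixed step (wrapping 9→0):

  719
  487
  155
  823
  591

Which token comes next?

269

First digit: 7, 4, 1, 8, 5 → 2 (−3 each step, mod 10).
Second digit: −3 each step, mod 10; 1, 8, 5, 2, 9 → 6.
For the third digit, −2 each step, mod 10: 9, 7, 5, 3, 1 → 9.
Putting it together: 269.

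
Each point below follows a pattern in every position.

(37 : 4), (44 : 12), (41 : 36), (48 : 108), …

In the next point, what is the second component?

324

First component: alternating steps +7, −3, +7, −3, …, so 37, 44, 41, 48 → 45.
Second component: 4, 12, 36, 108 → 324 (×3 each step).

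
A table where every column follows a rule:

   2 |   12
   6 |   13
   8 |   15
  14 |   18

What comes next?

22  22

First component: each term is the sum of the two before it; 2, 6, 8, 14 → 22.
Second component: differences are 1, 2, 3, … (increasing by 1 each time), so 12, 13, 15, 18 → 22.
Putting it together: 22  22.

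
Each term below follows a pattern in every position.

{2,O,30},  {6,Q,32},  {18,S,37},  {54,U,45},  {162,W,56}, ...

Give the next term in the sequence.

First part goes 2, 6, 18, 54, 162 → 486 (×3 each step).
Letter: O, Q, S, U, W → Y (letters move forward 2 places in the alphabet).
Third part: differences are 2, 5, 8, … (increasing by 3 each time), so 30, 32, 37, 45, 56 → 70.
Combining the parts gives {486,Y,70}.

{486,Y,70}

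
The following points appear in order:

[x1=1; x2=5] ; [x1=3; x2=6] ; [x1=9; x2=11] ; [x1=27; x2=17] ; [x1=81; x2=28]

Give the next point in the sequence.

X1: 1, 3, 9, 27, 81 → 243 (×3 each step).
X2: 5, 6, 11, 17, 28 → 45 (each term is the sum of the two before it).
Combining the parts gives [x1=243; x2=45].

[x1=243; x2=45]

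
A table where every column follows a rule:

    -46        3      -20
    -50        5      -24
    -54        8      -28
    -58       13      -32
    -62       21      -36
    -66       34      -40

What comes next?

-70  55  -44

For the first component, −4 each step: -46, -50, -54, -58, -62, -66 → -70.
Second component — each term is the sum of the two before it: 3, 5, 8, 13, 21, 34 → 55.
Third component: −4 each step, so -20, -24, -28, -32, -36, -40 → -44.
Putting it together: -70  55  -44.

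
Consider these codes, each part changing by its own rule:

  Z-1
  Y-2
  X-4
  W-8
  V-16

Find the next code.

U-32

Letter goes Z, Y, X, W, V → U (letters move back 1 place in the alphabet).
For the second component, ×2 each step: 1, 2, 4, 8, 16 → 32.
So the next code is U-32.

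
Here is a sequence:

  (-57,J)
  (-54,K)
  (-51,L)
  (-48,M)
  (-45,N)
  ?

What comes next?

(-42,O)

For the first part, +3 each step: -57, -54, -51, -48, -45 → -42.
Letter: letters move forward 1 place in the alphabet, so J, K, L, M, N → O.
Combining the parts gives (-42,O).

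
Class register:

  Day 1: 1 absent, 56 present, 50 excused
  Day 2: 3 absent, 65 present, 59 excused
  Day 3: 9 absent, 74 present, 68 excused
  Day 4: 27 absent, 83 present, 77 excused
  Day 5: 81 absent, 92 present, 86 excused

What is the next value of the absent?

243

Absent: 1, 3, 9, 27, 81 → 243 (×3 each step).
Present goes 56, 65, 74, 83, 92 → 101 (+9 each step).
Excused goes 50, 59, 68, 77, 86 → 95 (+9 each step).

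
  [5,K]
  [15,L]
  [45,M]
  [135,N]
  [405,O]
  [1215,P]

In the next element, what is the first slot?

3645

First slot: ×3 each step, so 5, 15, 45, 135, 405, 1215 → 3645.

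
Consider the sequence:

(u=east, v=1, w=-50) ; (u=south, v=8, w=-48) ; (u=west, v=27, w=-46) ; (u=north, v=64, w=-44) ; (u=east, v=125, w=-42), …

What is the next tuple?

(u=south, v=216, w=-40)

For the u, repeats east → south → west → north: east, south, west, north, east → south.
V: perfect cubes: 1³, 2³, 3³, …; 1, 8, 27, 64, 125 → 216.
W — +2 each step: -50, -48, -46, -44, -42 → -40.
So the next tuple is (u=south, v=216, w=-40).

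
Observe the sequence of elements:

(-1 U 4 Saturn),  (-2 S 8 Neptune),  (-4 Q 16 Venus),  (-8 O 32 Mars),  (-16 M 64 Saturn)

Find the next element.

For the first slot, ×2 each step: -1, -2, -4, -8, -16 → -32.
Letter: letters move back 2 places in the alphabet, so U, S, Q, O, M → K.
Third slot — ×2 each step: 4, 8, 16, 32, 64 → 128.
Planet: repeats Saturn → Neptune → Venus → Mars, so Saturn, Neptune, Venus, Mars, Saturn → Neptune.
So the next element is (-32 K 128 Neptune).

(-32 K 128 Neptune)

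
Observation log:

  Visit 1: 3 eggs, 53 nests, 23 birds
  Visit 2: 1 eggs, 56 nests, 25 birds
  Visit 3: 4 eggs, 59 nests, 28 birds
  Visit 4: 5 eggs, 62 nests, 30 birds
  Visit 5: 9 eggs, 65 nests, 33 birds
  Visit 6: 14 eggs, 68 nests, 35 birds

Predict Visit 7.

Eggs goes 3, 1, 4, 5, 9, 14 → 23 (each term is the sum of the two before it).
Nests: +3 each step; 53, 56, 59, 62, 65, 68 → 71.
Birds — alternating steps +2, +3, +2, +3, …: 23, 25, 28, 30, 33, 35 → 38.
Combining the parts gives 23 eggs, 71 nests, 38 birds.

23 eggs, 71 nests, 38 birds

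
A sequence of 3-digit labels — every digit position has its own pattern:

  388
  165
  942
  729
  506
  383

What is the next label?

160

First digit goes 3, 1, 9, 7, 5, 3 → 1 (−2 each step, mod 10).
For the second digit, −2 each step, mod 10: 8, 6, 4, 2, 0, 8 → 6.
Third digit: 8, 5, 2, 9, 6, 3 → 0 (−3 each step, mod 10).
So the next label is 160.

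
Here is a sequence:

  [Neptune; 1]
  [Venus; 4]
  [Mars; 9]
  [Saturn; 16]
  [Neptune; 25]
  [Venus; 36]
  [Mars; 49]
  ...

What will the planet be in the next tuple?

Saturn

Planet: Neptune, Venus, Mars, Saturn, Neptune, Venus, Mars → Saturn (repeats Neptune → Venus → Mars → Saturn).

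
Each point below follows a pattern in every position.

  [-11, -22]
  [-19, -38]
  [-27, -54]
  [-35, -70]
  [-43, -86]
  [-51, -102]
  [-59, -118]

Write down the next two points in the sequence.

[-67, -134], [-75, -150]

First coordinate — −8 each step: -11, -19, -27, -35, -43, -51, -59 → -67 → -75.
Second coordinate: always 2 × the first coordinate; -22, -38, -54, -70, -86, -102, -118 → -134 → -150.
So the next two points are [-67, -134] and [-75, -150].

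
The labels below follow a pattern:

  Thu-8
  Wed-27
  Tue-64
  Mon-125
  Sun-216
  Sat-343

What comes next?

Day: runs backward through the weekdays Mon→Sun; Thu, Wed, Tue, Mon, Sun, Sat → Fri.
Second component: 8, 27, 64, 125, 216, 343 → 512 (perfect cubes: 2³, 3³, 4³, …).
Putting it together: Fri-512.

Fri-512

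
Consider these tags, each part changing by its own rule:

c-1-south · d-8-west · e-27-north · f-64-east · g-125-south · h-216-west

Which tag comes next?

i-343-north

Letter: c, d, e, f, g, h → i (letters move forward 1 place in the alphabet).
Second component: 1, 8, 27, 64, 125, 216 → 343 (perfect cubes: 1³, 2³, 3³, …).
Direction goes south, west, north, east, south, west → north (repeats south → west → north → east).
So the next tag is i-343-north.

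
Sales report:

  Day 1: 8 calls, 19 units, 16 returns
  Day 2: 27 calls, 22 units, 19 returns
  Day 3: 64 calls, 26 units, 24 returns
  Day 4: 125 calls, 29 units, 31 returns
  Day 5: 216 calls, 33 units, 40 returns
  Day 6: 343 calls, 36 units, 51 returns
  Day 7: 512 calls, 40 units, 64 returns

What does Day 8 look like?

Calls: perfect cubes: 2³, 3³, 4³, …; 8, 27, 64, 125, 216, 343, 512 → 729.
Units: 19, 22, 26, 29, 33, 36, 40 → 43 (alternating steps +3, +4, +3, +4, …).
Returns: 16, 19, 24, 31, 40, 51, 64 → 79 (differences are 3, 5, 7, … (increasing by 2 each time)).
So the next row is 729 calls, 43 units, 79 returns.

729 calls, 43 units, 79 returns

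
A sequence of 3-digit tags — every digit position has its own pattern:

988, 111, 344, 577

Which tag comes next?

First digit — +2 each step, mod 10: 9, 1, 3, 5 → 7.
For the second digit, +3 each step, mod 10: 8, 1, 4, 7 → 0.
Third digit — +3 each step, mod 10: 8, 1, 4, 7 → 0.
So the next tag is 700.

700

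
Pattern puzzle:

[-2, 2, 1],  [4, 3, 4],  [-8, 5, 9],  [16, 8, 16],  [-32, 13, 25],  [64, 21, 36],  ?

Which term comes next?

First slot: ×(-2) each step; -2, 4, -8, 16, -32, 64 → -128.
Second slot — each term is the sum of the two before it: 2, 3, 5, 8, 13, 21 → 34.
Third slot: differences are 3, 5, 7, … (increasing by 2 each time), so 1, 4, 9, 16, 25, 36 → 49.
Combining the parts gives [-128, 34, 49].

[-128, 34, 49]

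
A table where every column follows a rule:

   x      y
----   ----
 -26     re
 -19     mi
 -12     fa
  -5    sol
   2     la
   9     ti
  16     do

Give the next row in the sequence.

Column x: -26, -19, -12, -5, 2, 9, 16 → 23 (+7 each step).
Column y — runs through the solfège scale do→ti: re, mi, fa, sol, la, ti, do → re.
Putting it together: 23  re.

23  re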